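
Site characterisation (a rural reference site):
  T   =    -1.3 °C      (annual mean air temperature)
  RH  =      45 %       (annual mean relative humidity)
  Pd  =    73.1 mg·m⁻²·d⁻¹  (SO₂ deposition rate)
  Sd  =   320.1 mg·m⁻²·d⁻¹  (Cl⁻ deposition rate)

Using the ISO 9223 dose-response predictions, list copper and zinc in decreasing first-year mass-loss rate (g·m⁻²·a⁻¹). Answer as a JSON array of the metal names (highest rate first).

["zinc", "copper"]

copper: T≤10 °C ⇒ hinge +0.126·(-1.3−10) = -1.4238
  Pd branch = 0.0053·Pd^0.26·e^(0.059·RH+f) = 0.05541 μm/a
  Sd branch = 0.01025·Sd^0.27·e^(0.036·RH+0.049·T) = 0.2307 μm/a
  sum: 0.05541 + 0.2307 → r_corr = 0.2861 μm/a
  mass loss = 0.2861 μm/a × 8.96 g/cm³ = 2.564 g·m⁻²·a⁻¹
zinc: T≤10 °C ⇒ hinge +0.038·(-1.3−10) = -0.4294
  Pd branch = 0.0129·Pd^0.44·e^(0.046·RH+f) = 0.4398 μm/a
  Sd branch = 0.0175·Sd^0.57·e^(0.008·RH+0.085·T) = 0.6017 μm/a
  sum: 0.4398 + 0.6017 → r_corr = 1.041 μm/a
  mass loss = 1.041 μm/a × 7.14 g/cm³ = 7.436 g·m⁻²·a⁻¹
Ordering by g·m⁻²·a⁻¹: zinc (7.44) > copper (2.56)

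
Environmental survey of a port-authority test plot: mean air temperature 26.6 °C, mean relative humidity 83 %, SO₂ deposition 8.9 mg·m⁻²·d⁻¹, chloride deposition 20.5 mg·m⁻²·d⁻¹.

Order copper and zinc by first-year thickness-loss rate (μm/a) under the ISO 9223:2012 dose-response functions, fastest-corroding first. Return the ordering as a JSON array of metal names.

["zinc", "copper"]

copper: T>10 °C ⇒ hinge -0.080·(26.6−10) = -1.3280
  sulphur-dioxide contribution → 0.332 μm/a
  chloride contribution → 1.693 μm/a
  ⇒ r_corr(copper) = 2.025 μm/a
zinc: temperature factor f = -0.071·(16.6) = -1.1786
  sulphur-dioxide contribution → 0.4727 μm/a
  chloride contribution → 1.824 μm/a
  total first-year rate 2.297 μm/a
Ordering by μm/a: zinc (2.3) > copper (2.02)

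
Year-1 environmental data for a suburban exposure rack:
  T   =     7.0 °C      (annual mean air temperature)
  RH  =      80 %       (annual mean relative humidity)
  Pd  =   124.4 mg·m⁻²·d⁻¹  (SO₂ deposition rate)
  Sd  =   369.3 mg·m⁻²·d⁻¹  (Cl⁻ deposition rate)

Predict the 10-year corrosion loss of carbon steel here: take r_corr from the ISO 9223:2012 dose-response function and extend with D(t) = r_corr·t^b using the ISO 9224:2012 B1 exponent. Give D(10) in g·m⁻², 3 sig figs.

D(10) = 3.73e+03 g·m⁻²

carbon steel: T≤10 °C ⇒ hinge +0.150·(7.0−10) = -0.4500
  Pd branch = 1.77·Pd^0.52·e^(0.02·RH+f) = 68.66 μm/a
  Sd branch = 0.102·Sd^0.62·e^(0.033·RH+0.04·T) = 73.88 μm/a
  r_corr = 68.66 + 73.88 = 142.5 μm/a
ISO 9224: D(t) = r_corr · t^b with b = 0.523 (carbon steel, B1)
  D(10) = 142.5 × 10^0.523 = 142.5 × 3.334 = 475.3 μm
  Mass loss = 475.3 μm × 7.85 g/cm³ = 3731 g·m⁻²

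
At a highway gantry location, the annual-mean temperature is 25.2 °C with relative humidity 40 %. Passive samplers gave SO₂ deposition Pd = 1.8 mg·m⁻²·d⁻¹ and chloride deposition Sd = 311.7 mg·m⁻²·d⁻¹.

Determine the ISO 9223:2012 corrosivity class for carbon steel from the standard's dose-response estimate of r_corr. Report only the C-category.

carbon steel: T>10 °C ⇒ hinge -0.054·(25.2−10) = -0.8208
  Pd branch = 1.77·Pd^0.52·e^(0.02·RH+f) = 2.353 μm/a
  Cl⁻ term: 0.102·311.7^0.62·exp(0.033·40+0.04·25.2) = 36.79
  sum: 2.353 + 36.79 → r_corr = 39.15 μm/a
Category bounds: 25…50 μm/a bracket r_corr ⇒ C3

C3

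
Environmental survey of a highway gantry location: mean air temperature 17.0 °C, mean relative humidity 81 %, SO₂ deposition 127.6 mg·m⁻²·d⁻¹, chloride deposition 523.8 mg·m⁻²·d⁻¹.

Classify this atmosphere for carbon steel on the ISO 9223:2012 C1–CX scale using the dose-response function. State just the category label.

CX

carbon steel: T>10 °C ⇒ hinge -0.054·(17.0−10) = -0.3780
  sulphur-dioxide contribution → 76.28 μm/a
  chloride contribution → 141.5 μm/a
  total first-year rate 217.8 μm/a
218 μm/a falls in (200, 700] for carbon steel → category CX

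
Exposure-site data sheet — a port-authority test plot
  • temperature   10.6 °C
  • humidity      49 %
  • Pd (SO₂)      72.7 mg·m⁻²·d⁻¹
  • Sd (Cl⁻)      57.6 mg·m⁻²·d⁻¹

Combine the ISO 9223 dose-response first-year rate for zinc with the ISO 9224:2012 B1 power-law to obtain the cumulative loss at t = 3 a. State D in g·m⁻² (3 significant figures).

D(3) = 24.8 g·m⁻²

zinc: f(T) = -0.071·(T−10) [T>10 °C] = -0.0426
  Pd branch = 0.0129·Pd^0.44·e^(0.046·RH+f) = 0.7764 μm/a
  Cl⁻ term: 0.0175·57.6^0.57·exp(0.008·49+0.085·10.6) = 0.6427
  r_corr = 0.7764 + 0.6427 = 1.419 μm/a
Long-term exponent b (ISO 9224 Table 2, B1) = 0.813
  D(3) = 1.419 × 3^0.813 = 1.419 × 2.443 = 3.467 μm
  Mass loss = 3.467 μm × 7.14 g/cm³ = 24.75 g·m⁻²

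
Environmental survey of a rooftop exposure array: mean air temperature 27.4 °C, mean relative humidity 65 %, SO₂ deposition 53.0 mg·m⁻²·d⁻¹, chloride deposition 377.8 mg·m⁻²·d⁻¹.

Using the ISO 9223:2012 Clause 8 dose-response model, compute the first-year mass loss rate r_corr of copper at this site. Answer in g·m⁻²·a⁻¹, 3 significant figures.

r_corr = 19.7 g·m⁻²·a⁻¹

copper: T>10 °C ⇒ hinge -0.080·(27.4−10) = -1.3920
  SO₂ term: 0.0053·53.0^0.26·exp(0.059·65-1.3920) = 0.1712
  Cl⁻ term: 0.01025·377.8^0.27·exp(0.036·65+0.049·27.4) = 2.023
  sum: 0.1712 + 2.023 → r_corr = 2.194 μm/a
Convert to mass loss: 2.194 μm/a × 8.96 g/cm³ = 19.66 g·m⁻²·a⁻¹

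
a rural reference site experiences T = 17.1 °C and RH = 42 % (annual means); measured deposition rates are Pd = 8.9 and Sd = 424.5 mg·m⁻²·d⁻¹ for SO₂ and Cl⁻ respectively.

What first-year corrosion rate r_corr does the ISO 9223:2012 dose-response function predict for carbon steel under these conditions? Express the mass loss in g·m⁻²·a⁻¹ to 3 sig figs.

r_corr = 339 g·m⁻²·a⁻¹

carbon steel: temperature factor f = -0.054·(7.1) = -0.3834
  SO₂ term: 1.77·8.9^0.52·exp(0.02·42-0.3834) = 8.709
  Sd branch = 0.102·Sd^0.62·e^(0.033·RH+0.04·T) = 34.42 μm/a
  sum: 8.709 + 34.42 → r_corr = 43.13 μm/a
Convert to mass loss: 43.13 μm/a × 7.85 g/cm³ = 338.6 g·m⁻²·a⁻¹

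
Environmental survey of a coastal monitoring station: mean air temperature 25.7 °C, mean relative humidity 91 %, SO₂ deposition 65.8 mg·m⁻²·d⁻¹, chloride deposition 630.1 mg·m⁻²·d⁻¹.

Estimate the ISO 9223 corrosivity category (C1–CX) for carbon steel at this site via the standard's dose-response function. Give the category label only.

CX

carbon steel: temperature factor f = -0.054·(15.7) = -0.8478
  Pd branch = 1.77·Pd^0.52·e^(0.02·RH+f) = 41.27 μm/a
  Cl⁻ term: 0.102·630.1^0.62·exp(0.033·91+0.04·25.7) = 312.5
  sum: 41.27 + 312.5 → r_corr = 353.8 μm/a
Category bounds: 200…700 μm/a bracket r_corr ⇒ CX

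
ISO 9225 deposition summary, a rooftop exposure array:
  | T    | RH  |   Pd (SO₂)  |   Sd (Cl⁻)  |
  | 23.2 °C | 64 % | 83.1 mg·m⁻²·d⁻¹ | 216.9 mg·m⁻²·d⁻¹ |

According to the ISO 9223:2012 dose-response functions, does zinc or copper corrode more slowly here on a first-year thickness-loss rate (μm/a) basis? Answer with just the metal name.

copper

zinc: T>10 °C ⇒ hinge -0.071·(23.2−10) = -0.9372
  Pd branch = 0.0129·Pd^0.44·e^(0.046·RH+f) = 0.6711 μm/a
  Cl⁻ term: 0.0175·216.9^0.57·exp(0.008·64+0.085·23.2) = 4.503
  sum: 0.6711 + 4.503 → r_corr = 5.174 μm/a
copper: temperature factor f = -0.080·(13.2) = -1.0560
  SO₂ term: 0.0053·83.1^0.26·exp(0.059·64-1.0560) = 0.2539
  Cl⁻ term: 0.01025·216.9^0.27·exp(0.036·64+0.049·23.2) = 1.367
  r_corr = 0.2539 + 1.367 = 1.621 μm/a
Ordering by μm/a: zinc (5.17) > copper (1.62)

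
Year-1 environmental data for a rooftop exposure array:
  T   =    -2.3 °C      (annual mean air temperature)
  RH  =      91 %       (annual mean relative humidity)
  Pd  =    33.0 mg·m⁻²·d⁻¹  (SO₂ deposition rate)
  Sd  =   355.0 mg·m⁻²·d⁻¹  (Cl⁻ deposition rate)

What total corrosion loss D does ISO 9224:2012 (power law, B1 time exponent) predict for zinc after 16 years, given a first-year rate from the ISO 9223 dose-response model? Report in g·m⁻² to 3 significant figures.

D(16) = 226 g·m⁻²

zinc: f(T) = +0.038·(T−10) [T≤10 °C] = -0.4674
  sulphur-dioxide contribution → 2.476 μm/a
  chloride contribution → 0.8471 μm/a
  ⇒ r_corr(zinc) = 3.323 μm/a
Power-law: D(16) = r_corr · 16^0.813
  D(16) = 3.323 × 16^0.813 = 3.323 × 9.527 = 31.66 μm
  Mass loss = 31.66 μm × 7.14 g/cm³ = 226 g·m⁻²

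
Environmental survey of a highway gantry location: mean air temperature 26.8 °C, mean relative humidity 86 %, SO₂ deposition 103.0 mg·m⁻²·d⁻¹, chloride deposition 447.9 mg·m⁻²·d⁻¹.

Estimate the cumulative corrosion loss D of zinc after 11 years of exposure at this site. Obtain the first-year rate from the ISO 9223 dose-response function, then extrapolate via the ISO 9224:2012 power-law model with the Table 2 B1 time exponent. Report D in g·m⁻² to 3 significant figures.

zinc: T>10 °C ⇒ hinge -0.071·(26.8−10) = -1.1928
  sulphur-dioxide contribution → 1.571 μm/a
  chloride contribution → 11.02 μm/a
  ⇒ r_corr(zinc) = 12.6 μm/a
Long-term exponent b (ISO 9224 Table 2, B1) = 0.813
  D(11) = 12.6 × 11^0.813 = 12.6 × 7.025 = 88.48 μm
  Mass loss = 88.48 μm × 7.14 g/cm³ = 631.8 g·m⁻²

D(11) = 632 g·m⁻²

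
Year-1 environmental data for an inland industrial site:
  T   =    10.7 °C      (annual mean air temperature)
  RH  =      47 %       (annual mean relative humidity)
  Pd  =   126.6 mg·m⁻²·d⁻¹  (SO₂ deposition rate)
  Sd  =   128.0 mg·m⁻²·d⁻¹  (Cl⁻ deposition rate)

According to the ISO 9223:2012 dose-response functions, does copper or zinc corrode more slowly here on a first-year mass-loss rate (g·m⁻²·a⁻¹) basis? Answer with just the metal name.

copper

copper: temperature factor f = -0.080·(0.7) = -0.0560
  SO₂ term: 0.0053·126.6^0.26·exp(0.059·47-0.0560) = 0.2824
  Cl⁻ term: 0.01025·128.0^0.27·exp(0.036·47+0.049·10.7) = 0.3485
  r_corr = 0.2824 + 0.3485 = 0.6309 μm/a
  mass loss = 0.6309 μm/a × 8.96 g/cm³ = 5.653 g·m⁻²·a⁻¹
zinc: f(T) = -0.071·(T−10) [T>10 °C] = -0.0497
  SO₂ term: 0.0129·126.6^0.44·exp(0.046·47-0.0497) = 0.8975
  Sd branch = 0.0175·Sd^0.57·e^(0.008·RH+0.085·T) = 1.006 μm/a
  sum: 0.8975 + 1.006 → r_corr = 1.903 μm/a
  mass loss = 1.903 μm/a × 7.14 g/cm³ = 13.59 g·m⁻²·a⁻¹
Ordering by g·m⁻²·a⁻¹: zinc (13.6) > copper (5.65)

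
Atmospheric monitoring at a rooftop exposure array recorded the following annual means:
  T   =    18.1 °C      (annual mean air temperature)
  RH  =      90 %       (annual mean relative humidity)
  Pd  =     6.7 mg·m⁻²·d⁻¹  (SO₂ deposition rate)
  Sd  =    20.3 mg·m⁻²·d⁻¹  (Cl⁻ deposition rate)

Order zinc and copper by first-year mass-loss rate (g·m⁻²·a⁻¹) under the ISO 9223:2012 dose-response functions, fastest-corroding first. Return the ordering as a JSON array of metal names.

zinc: temperature factor f = -0.071·(8.1) = -0.5751
  Pd branch = 0.0129·Pd^0.44·e^(0.046·RH+f) = 1.053 μm/a
  Sd branch = 0.0175·Sd^0.57·e^(0.008·RH+0.085·T) = 0.9315 μm/a
  r_corr = 1.053 + 0.9315 = 1.984 μm/a
  mass loss = 1.984 μm/a × 7.14 g/cm³ = 14.17 g·m⁻²·a⁻¹
copper: temperature factor f = -0.080·(8.1) = -0.6480
  Pd branch = 0.0053·Pd^0.26·e^(0.059·RH+f) = 0.9199 μm/a
  Sd branch = 0.01025·Sd^0.27·e^(0.036·RH+0.049·T) = 1.432 μm/a
  r_corr = 0.9199 + 1.432 = 2.352 μm/a
  mass loss = 2.352 μm/a × 8.96 g/cm³ = 21.08 g·m⁻²·a⁻¹
Ordering by g·m⁻²·a⁻¹: copper (21.1) > zinc (14.2)

["copper", "zinc"]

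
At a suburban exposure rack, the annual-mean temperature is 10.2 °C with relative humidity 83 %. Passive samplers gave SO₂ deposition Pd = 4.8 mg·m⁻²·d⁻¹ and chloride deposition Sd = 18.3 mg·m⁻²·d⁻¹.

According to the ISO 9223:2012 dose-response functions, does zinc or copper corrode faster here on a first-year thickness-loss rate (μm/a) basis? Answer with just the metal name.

zinc: temperature factor f = -0.071·(0.2) = -0.0142
  sulphur-dioxide contribution → 1.154 μm/a
  chloride contribution → 0.4242 μm/a
  ⇒ r_corr(zinc) = 1.578 μm/a
copper: T>10 °C ⇒ hinge -0.080·(10.2−10) = -0.0160
  sulphur-dioxide contribution → 1.05 μm/a
  chloride contribution → 0.7351 μm/a
  ⇒ r_corr(copper) = 1.785 μm/a
Ordering by μm/a: copper (1.79) > zinc (1.58)

copper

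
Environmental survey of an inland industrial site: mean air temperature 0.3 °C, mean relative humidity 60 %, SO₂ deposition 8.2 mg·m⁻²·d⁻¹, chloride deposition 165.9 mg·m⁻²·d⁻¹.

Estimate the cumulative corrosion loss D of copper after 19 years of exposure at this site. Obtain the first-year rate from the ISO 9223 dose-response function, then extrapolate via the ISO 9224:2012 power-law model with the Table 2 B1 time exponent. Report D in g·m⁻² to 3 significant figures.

D(19) = 28.8 g·m⁻²

copper: T≤10 °C ⇒ hinge +0.126·(0.3−10) = -1.2222
  SO₂ term: 0.0053·8.2^0.26·exp(0.059·60-1.2222) = 0.093
  Sd branch = 0.01025·Sd^0.27·e^(0.036·RH+0.049·T) = 0.3585 μm/a
  r_corr = 0.093 + 0.3585 = 0.4515 μm/a
ISO 9224: D(t) = r_corr · t^b with b = 0.667 (copper, B1)
  D(19) = 0.4515 × 19^0.667 = 0.4515 × 7.127 = 3.218 μm
  Mass loss = 3.218 μm × 8.96 g/cm³ = 28.84 g·m⁻²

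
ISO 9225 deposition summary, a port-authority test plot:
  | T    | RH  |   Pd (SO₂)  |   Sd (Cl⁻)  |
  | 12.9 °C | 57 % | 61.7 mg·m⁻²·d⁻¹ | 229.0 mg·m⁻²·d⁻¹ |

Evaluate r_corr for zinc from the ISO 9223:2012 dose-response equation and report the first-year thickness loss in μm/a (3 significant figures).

zinc: T>10 °C ⇒ hinge -0.071·(12.9−10) = -0.2059
  Pd branch = 0.0129·Pd^0.44·e^(0.046·RH+f) = 0.8864 μm/a
  Cl⁻ term: 0.0175·229.0^0.57·exp(0.008·57+0.085·12.9) = 1.83
  sum: 0.8864 + 1.83 → r_corr = 2.716 μm/a

r_corr = 2.72 μm/a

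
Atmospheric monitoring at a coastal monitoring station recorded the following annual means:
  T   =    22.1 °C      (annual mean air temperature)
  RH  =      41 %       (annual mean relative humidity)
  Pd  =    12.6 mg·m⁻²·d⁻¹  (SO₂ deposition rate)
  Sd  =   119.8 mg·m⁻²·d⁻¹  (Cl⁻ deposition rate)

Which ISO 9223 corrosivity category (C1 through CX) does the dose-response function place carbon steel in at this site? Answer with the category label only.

C3

carbon steel: temperature factor f = -0.054·(12.1) = -0.6534
  Pd branch = 1.77·Pd^0.52·e^(0.02·RH+f) = 7.808 μm/a
  Sd branch = 0.102·Sd^0.62·e^(0.033·RH+0.04·T) = 18.57 μm/a
  sum: 7.808 + 18.57 → r_corr = 26.38 μm/a
ISO 9223 Table 2 (carbon steel): 25 < 26.4 ≤ 50 μm/a ⇒ C3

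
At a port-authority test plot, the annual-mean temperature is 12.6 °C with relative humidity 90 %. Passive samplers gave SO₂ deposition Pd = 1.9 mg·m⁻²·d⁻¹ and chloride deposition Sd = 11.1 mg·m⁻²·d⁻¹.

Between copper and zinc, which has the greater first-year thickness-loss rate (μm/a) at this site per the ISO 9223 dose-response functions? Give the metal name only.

copper: T>10 °C ⇒ hinge -0.080·(12.6−10) = -0.2080
  Pd branch = 0.0053·Pd^0.26·e^(0.059·RH+f) = 1.029 μm/a
  Sd branch = 0.01025·Sd^0.27·e^(0.036·RH+0.049·T) = 0.9294 μm/a
  r_corr = 1.029 + 0.9294 = 1.959 μm/a
zinc: temperature factor f = -0.071·(2.6) = -0.1846
  SO₂ term: 0.0129·1.9^0.44·exp(0.046·90-0.1846) = 0.8934
  Cl⁻ term: 0.0175·11.1^0.57·exp(0.008·90+0.085·12.6) = 0.4137
  sum: 0.8934 + 0.4137 → r_corr = 1.307 μm/a
Ordering by μm/a: copper (1.96) > zinc (1.31)

copper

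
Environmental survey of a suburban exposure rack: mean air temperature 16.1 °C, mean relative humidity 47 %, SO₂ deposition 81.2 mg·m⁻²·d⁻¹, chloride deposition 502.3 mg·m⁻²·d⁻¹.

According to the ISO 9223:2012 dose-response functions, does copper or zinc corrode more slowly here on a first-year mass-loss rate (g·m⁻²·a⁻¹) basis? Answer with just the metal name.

copper

copper: temperature factor f = -0.080·(6.1) = -0.4880
  sulphur-dioxide contribution → 0.1634 μm/a
  chloride contribution → 0.6568 μm/a
  ⇒ r_corr(copper) = 0.8201 μm/a
  mass loss = 0.8201 μm/a × 8.96 g/cm³ = 7.348 g·m⁻²·a⁻¹
zinc: f(T) = -0.071·(T−10) [T>10 °C] = -0.4331
  sulphur-dioxide contribution → 0.5031 μm/a
  chloride contribution → 3.469 μm/a
  total first-year rate 3.972 μm/a
  mass loss = 3.972 μm/a × 7.14 g/cm³ = 28.36 g·m⁻²·a⁻¹
Ordering by g·m⁻²·a⁻¹: zinc (28.4) > copper (7.35)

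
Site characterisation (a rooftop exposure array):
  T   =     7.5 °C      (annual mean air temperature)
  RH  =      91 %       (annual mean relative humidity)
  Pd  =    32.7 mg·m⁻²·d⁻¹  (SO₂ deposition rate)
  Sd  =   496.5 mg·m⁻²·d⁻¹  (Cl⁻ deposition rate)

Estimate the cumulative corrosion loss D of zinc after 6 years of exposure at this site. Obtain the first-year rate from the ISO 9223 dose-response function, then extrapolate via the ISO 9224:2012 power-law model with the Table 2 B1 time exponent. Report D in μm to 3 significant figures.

D(6) = 25.5 μm

zinc: temperature factor f = +0.038·(-2.5) = -0.0950
  sulphur-dioxide contribution → 3.578 μm/a
  chloride contribution → 2.359 μm/a
  total first-year rate 5.937 μm/a
Long-term exponent b (ISO 9224 Table 2, B1) = 0.813
  D(6) = 5.937 × 6^0.813 = 5.937 × 4.292 = 25.48 μm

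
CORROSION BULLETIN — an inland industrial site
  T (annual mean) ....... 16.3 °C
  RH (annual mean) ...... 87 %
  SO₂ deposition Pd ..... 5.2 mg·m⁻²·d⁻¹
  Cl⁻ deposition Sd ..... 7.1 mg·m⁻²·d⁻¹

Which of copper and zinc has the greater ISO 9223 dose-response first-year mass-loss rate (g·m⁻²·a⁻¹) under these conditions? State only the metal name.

copper: T>10 °C ⇒ hinge -0.080·(16.3−10) = -0.5040
  Pd branch = 0.0053·Pd^0.26·e^(0.059·RH+f) = 0.8333 μm/a
  Sd branch = 0.01025·Sd^0.27·e^(0.036·RH+0.049·T) = 0.8864 μm/a
  r_corr = 0.8333 + 0.8864 = 1.72 μm/a
  mass loss = 1.72 μm/a × 8.96 g/cm³ = 15.41 g·m⁻²·a⁻¹
zinc: temperature factor f = -0.071·(6.3) = -0.4473
  SO₂ term: 0.0129·5.2^0.44·exp(0.046·87-0.4473) = 0.932
  Sd branch = 0.0175·Sd^0.57·e^(0.008·RH+0.085·T) = 0.4288 μm/a
  sum: 0.932 + 0.4288 → r_corr = 1.361 μm/a
  mass loss = 1.361 μm/a × 7.14 g/cm³ = 9.716 g·m⁻²·a⁻¹
Ordering by g·m⁻²·a⁻¹: copper (15.4) > zinc (9.72)

copper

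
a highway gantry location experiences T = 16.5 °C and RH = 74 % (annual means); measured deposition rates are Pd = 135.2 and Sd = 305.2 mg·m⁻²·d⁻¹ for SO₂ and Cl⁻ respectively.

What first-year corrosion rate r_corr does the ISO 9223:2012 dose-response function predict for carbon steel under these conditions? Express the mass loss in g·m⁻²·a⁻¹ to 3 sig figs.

r_corr = 1.17e+03 g·m⁻²·a⁻¹

carbon steel: temperature factor f = -0.054·(6.5) = -0.3510
  SO₂ term: 1.77·135.2^0.52·exp(0.02·74-0.3510) = 70.21
  Cl⁻ term: 0.102·305.2^0.62·exp(0.033·74+0.04·16.5) = 78.75
  r_corr = 70.21 + 78.75 = 149 μm/a
Convert to mass loss: 149 μm/a × 7.85 g/cm³ = 1169 g·m⁻²·a⁻¹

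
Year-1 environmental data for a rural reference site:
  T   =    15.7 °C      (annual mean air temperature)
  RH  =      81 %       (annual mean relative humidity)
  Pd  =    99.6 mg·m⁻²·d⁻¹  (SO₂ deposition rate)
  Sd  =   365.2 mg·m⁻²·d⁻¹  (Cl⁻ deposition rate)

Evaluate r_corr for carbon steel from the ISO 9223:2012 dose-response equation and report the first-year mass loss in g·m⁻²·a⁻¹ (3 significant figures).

carbon steel: f(T) = -0.054·(T−10) [T>10 °C] = -0.3078
  Pd branch = 1.77·Pd^0.52·e^(0.02·RH+f) = 71.94 μm/a
  Sd branch = 0.102·Sd^0.62·e^(0.033·RH+0.04·T) = 107.4 μm/a
  sum: 71.94 + 107.4 → r_corr = 179.3 μm/a
Convert to mass loss: 179.3 μm/a × 7.85 g/cm³ = 1408 g·m⁻²·a⁻¹

r_corr = 1.41e+03 g·m⁻²·a⁻¹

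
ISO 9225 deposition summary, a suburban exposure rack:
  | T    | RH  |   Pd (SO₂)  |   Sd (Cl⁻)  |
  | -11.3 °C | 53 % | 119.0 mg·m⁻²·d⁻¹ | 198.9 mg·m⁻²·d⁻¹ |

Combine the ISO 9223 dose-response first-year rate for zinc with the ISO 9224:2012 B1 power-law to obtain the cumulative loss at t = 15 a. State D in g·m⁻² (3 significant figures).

D(15) = 48.2 g·m⁻²

zinc: temperature factor f = +0.038·(-21.3) = -0.8094
  sulphur-dioxide contribution → 0.5384 μm/a
  chloride contribution → 0.2091 μm/a
  ⇒ r_corr(zinc) = 0.7475 μm/a
Power-law: D(15) = r_corr · 15^0.813
  D(15) = 0.7475 × 15^0.813 = 0.7475 × 9.04 = 6.757 μm
  Mass loss = 6.757 μm × 7.14 g/cm³ = 48.25 g·m⁻²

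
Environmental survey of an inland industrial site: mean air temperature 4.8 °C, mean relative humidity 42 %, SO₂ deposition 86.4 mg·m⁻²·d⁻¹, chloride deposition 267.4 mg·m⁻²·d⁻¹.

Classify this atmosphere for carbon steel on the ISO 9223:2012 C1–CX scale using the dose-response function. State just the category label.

carbon steel: temperature factor f = +0.150·(-5.2) = -0.7800
  SO₂ term: 1.77·86.4^0.52·exp(0.02·42-0.7800) = 19.1
  Cl⁻ term: 0.102·267.4^0.62·exp(0.033·42+0.04·4.8) = 15.8
  r_corr = 19.1 + 15.8 = 34.9 μm/a
34.9 μm/a falls in (25, 50] for carbon steel → category C3

C3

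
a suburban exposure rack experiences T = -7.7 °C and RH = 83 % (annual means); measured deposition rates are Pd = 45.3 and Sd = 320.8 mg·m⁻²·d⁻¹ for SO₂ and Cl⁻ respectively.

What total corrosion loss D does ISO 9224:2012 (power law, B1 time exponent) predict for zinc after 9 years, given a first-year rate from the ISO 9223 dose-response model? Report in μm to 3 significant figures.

zinc: f(T) = +0.038·(T−10) [T≤10 °C] = -0.6726
  Pd branch = 0.0129·Pd^0.44·e^(0.046·RH+f) = 1.604 μm/a
  Sd branch = 0.0175·Sd^0.57·e^(0.008·RH+0.085·T) = 0.4739 μm/a
  r_corr = 1.604 + 0.4739 = 2.078 μm/a
Long-term exponent b (ISO 9224 Table 2, B1) = 0.813
  D(9) = 2.078 × 9^0.813 = 2.078 × 5.968 = 12.4 μm

D(9) = 12.4 μm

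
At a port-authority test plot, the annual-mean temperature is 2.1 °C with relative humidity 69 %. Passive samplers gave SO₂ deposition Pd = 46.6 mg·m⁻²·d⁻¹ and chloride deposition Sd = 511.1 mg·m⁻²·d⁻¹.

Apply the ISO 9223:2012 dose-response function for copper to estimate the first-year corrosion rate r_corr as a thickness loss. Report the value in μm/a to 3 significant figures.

r_corr = 1.05 μm/a

copper: f(T) = +0.126·(T−10) [T≤10 °C] = -0.9954
  SO₂ term: 0.0053·46.6^0.26·exp(0.059·69-0.9954) = 0.3117
  Sd branch = 0.01025·Sd^0.27·e^(0.036·RH+0.049·T) = 0.7337 μm/a
  r_corr = 0.3117 + 0.7337 = 1.045 μm/a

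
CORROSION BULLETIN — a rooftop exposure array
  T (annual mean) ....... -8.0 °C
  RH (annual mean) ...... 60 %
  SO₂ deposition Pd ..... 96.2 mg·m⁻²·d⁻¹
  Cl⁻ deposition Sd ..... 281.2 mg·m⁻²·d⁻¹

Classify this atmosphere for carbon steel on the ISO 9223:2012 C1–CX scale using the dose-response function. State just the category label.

C2

carbon steel: T≤10 °C ⇒ hinge +0.150·(-8.0−10) = -2.7000
  sulphur-dioxide contribution → 4.244 μm/a
  chloride contribution → 17.7 μm/a
  total first-year rate 21.94 μm/a
ISO 9223 Table 2 (carbon steel): 1.3 < 21.9 ≤ 25 μm/a ⇒ C2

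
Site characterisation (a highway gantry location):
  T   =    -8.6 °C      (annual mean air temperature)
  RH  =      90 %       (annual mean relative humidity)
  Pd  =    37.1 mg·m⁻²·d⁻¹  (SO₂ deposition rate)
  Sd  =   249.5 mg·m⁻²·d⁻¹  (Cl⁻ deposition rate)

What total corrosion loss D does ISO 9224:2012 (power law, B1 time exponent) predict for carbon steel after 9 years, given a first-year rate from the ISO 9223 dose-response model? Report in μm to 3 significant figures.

D(9) = 150 μm

carbon steel: temperature factor f = +0.150·(-18.6) = -2.7900
  sulphur-dioxide contribution → 4.306 μm/a
  chloride contribution → 43.18 μm/a
  ⇒ r_corr(carbon steel) = 47.48 μm/a
Long-term exponent b (ISO 9224 Table 2, B1) = 0.523
  D(9) = 47.48 × 9^0.523 = 47.48 × 3.156 = 149.8 μm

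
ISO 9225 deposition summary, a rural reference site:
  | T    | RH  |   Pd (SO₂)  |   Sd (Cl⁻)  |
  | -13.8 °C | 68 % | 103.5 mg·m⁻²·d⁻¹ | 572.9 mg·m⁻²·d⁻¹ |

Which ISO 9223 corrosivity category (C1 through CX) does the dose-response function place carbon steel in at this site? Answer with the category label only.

C3

carbon steel: T≤10 °C ⇒ hinge +0.150·(-13.8−10) = -3.5700
  sulphur-dioxide contribution → 2.167 μm/a
  chloride contribution → 28.41 μm/a
  ⇒ r_corr(carbon steel) = 30.58 μm/a
30.6 μm/a falls in (25, 50] for carbon steel → category C3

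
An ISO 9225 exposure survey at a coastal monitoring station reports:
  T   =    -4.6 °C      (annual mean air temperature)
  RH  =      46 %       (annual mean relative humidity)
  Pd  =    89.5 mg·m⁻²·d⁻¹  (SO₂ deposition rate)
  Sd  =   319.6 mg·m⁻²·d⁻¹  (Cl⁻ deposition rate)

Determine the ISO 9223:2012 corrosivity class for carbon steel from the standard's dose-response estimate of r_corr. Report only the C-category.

C2

carbon steel: f(T) = +0.150·(T−10) [T≤10 °C] = -2.1900
  Pd branch = 1.77·Pd^0.52·e^(0.02·RH+f) = 5.145 μm/a
  Cl⁻ term: 0.102·319.6^0.62·exp(0.033·46+0.04·-4.6) = 13.83
  sum: 5.145 + 13.83 → r_corr = 18.97 μm/a
19 μm/a falls in (1.3, 25] for carbon steel → category C2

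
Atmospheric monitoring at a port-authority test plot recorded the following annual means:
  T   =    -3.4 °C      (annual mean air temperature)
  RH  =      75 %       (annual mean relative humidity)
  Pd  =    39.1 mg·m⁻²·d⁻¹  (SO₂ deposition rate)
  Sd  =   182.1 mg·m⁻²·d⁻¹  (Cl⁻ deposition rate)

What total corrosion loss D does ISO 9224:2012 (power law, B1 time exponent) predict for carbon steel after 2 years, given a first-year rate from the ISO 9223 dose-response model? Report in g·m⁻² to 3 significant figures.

carbon steel: T≤10 °C ⇒ hinge +0.150·(-3.4−10) = -2.0100
  SO₂ term: 1.77·39.1^0.52·exp(0.02·75-2.0100) = 7.152
  Cl⁻ term: 0.102·182.1^0.62·exp(0.033·75+0.04·-3.4) = 26.66
  r_corr = 7.152 + 26.66 = 33.81 μm/a
Power-law: D(2) = r_corr · 2^0.523
  D(2) = 33.81 × 2^0.523 = 33.81 × 1.437 = 48.58 μm
  Mass loss = 48.58 μm × 7.85 g/cm³ = 381.4 g·m⁻²

D(2) = 381 g·m⁻²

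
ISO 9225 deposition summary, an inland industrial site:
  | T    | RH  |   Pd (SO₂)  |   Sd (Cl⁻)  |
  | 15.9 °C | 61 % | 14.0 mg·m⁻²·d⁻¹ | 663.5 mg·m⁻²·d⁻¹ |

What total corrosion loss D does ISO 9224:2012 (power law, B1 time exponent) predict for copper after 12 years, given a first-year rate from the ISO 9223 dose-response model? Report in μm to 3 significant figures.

D(12) = 7.35 μm

copper: T>10 °C ⇒ hinge -0.080·(15.9−10) = -0.4720
  SO₂ term: 0.0053·14.0^0.26·exp(0.059·61-0.4720) = 0.2401
  Sd branch = 0.01025·Sd^0.27·e^(0.036·RH+0.049·T) = 1.161 μm/a
  r_corr = 0.2401 + 1.161 = 1.401 μm/a
Long-term exponent b (ISO 9224 Table 2, B1) = 0.667
  D(12) = 1.401 × 12^0.667 = 1.401 × 5.246 = 7.348 μm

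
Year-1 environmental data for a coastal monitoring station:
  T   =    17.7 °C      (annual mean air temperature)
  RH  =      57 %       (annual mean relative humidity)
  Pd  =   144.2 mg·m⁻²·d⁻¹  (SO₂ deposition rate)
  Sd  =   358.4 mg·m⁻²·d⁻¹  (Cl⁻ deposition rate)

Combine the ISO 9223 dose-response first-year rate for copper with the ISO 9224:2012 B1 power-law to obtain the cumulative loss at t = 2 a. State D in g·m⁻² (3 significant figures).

copper: f(T) = -0.080·(T−10) [T>10 °C] = -0.6160
  SO₂ term: 0.0053·144.2^0.26·exp(0.059·57-0.6160) = 0.301
  Cl⁻ term: 0.01025·358.4^0.27·exp(0.036·57+0.049·17.7) = 0.9295
  sum: 0.301 + 0.9295 → r_corr = 1.231 μm/a
ISO 9224: D(t) = r_corr · t^b with b = 0.667 (copper, B1)
  D(2) = 1.231 × 2^0.667 = 1.231 × 1.588 = 1.954 μm
  Mass loss = 1.954 μm × 8.96 g/cm³ = 17.51 g·m⁻²

D(2) = 17.5 g·m⁻²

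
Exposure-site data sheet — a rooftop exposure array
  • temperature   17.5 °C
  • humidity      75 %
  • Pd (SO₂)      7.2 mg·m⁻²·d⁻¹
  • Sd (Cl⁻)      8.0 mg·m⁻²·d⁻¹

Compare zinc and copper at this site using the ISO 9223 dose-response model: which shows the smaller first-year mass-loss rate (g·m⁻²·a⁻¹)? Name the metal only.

zinc: temperature factor f = -0.071·(7.5) = -0.5325
  SO₂ term: 0.0129·7.2^0.44·exp(0.046·75-0.5325) = 0.5687
  Sd branch = 0.0175·Sd^0.57·e^(0.008·RH+0.085·T) = 0.4617 μm/a
  sum: 0.5687 + 0.4617 → r_corr = 1.03 μm/a
  mass loss = 1.03 μm/a × 7.14 g/cm³ = 7.357 g·m⁻²·a⁻¹
copper: T>10 °C ⇒ hinge -0.080·(17.5−10) = -0.6000
  SO₂ term: 0.0053·7.2^0.26·exp(0.059·75-0.6000) = 0.4058
  Sd branch = 0.01025·Sd^0.27·e^(0.036·RH+0.049·T) = 0.6303 μm/a
  sum: 0.4058 + 0.6303 → r_corr = 1.036 μm/a
  mass loss = 1.036 μm/a × 8.96 g/cm³ = 9.284 g·m⁻²·a⁻¹
Ordering by g·m⁻²·a⁻¹: copper (9.28) > zinc (7.36)

zinc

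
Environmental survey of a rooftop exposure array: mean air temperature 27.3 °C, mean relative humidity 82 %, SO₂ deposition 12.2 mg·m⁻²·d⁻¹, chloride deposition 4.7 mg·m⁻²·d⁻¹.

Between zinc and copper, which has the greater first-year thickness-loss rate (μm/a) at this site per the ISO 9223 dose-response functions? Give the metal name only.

zinc: T>10 °C ⇒ hinge -0.071·(27.3−10) = -1.2283
  Pd branch = 0.0129·Pd^0.44·e^(0.046·RH+f) = 0.4935 μm/a
  Sd branch = 0.0175·Sd^0.57·e^(0.008·RH+0.085·T) = 0.8295 μm/a
  sum: 0.4935 + 0.8295 → r_corr = 1.323 μm/a
copper: temperature factor f = -0.080·(17.3) = -1.3840
  Pd branch = 0.0053·Pd^0.26·e^(0.059·RH+f) = 0.3212 μm/a
  Sd branch = 0.01025·Sd^0.27·e^(0.036·RH+0.049·T) = 1.135 μm/a
  sum: 0.3212 + 1.135 → r_corr = 1.457 μm/a
Ordering by μm/a: copper (1.46) > zinc (1.32)

copper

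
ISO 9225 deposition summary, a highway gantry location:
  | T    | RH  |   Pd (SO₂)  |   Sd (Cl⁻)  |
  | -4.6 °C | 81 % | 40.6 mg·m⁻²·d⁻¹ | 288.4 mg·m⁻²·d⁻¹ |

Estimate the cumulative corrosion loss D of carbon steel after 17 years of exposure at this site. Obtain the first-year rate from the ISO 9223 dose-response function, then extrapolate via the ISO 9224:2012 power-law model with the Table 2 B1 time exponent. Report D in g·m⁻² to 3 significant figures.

carbon steel: T≤10 °C ⇒ hinge +0.150·(-4.6−10) = -2.1900
  Pd branch = 1.77·Pd^0.52·e^(0.02·RH+f) = 6.868 μm/a
  Sd branch = 0.102·Sd^0.62·e^(0.033·RH+0.04·T) = 41.19 μm/a
  sum: 6.868 + 41.19 → r_corr = 48.06 μm/a
Long-term exponent b (ISO 9224 Table 2, B1) = 0.523
  D(17) = 48.06 × 17^0.523 = 48.06 × 4.401 = 211.5 μm
  Mass loss = 211.5 μm × 7.85 g/cm³ = 1660 g·m⁻²

D(17) = 1.66e+03 g·m⁻²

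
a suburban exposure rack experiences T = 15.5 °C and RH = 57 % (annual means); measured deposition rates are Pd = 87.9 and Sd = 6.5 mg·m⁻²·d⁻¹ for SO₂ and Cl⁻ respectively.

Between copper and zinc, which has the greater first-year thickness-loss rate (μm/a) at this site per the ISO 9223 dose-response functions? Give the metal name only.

copper: temperature factor f = -0.080·(5.5) = -0.4400
  SO₂ term: 0.0053·87.9^0.26·exp(0.059·57-0.4400) = 0.3156
  Cl⁻ term: 0.01025·6.5^0.27·exp(0.036·57+0.049·15.5) = 0.2826
  r_corr = 0.3156 + 0.2826 = 0.5983 μm/a
zinc: temperature factor f = -0.071·(5.5) = -0.3905
  SO₂ term: 0.0129·87.9^0.44·exp(0.046·57-0.3905) = 0.8611
  Cl⁻ term: 0.0175·6.5^0.57·exp(0.008·57+0.085·15.5) = 0.2997
  sum: 0.8611 + 0.2997 → r_corr = 1.161 μm/a
Ordering by μm/a: zinc (1.16) > copper (0.598)

zinc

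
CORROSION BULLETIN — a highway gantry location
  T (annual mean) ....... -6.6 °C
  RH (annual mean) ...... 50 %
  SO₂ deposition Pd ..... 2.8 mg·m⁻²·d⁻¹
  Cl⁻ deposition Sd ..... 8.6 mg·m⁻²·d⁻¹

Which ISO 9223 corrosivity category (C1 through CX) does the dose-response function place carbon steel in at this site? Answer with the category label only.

carbon steel: f(T) = +0.150·(T−10) [T≤10 °C] = -2.4900
  Pd branch = 1.77·Pd^0.52·e^(0.02·RH+f) = 0.6814 μm/a
  Sd branch = 0.102·Sd^0.62·e^(0.033·RH+0.04·T) = 1.549 μm/a
  r_corr = 0.6814 + 1.549 = 2.23 μm/a
Category bounds: 1.3…25 μm/a bracket r_corr ⇒ C2

C2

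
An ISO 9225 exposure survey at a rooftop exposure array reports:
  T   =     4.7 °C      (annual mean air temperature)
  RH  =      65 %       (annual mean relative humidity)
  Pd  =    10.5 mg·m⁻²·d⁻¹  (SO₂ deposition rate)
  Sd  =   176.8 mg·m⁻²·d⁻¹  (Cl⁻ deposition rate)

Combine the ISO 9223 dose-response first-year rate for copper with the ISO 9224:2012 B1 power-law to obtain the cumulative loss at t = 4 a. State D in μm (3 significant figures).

copper: f(T) = +0.126·(T−10) [T≤10 °C] = -0.6678
  sulphur-dioxide contribution → 0.2319 μm/a
  chloride contribution → 0.5418 μm/a
  ⇒ r_corr(copper) = 0.7737 μm/a
Power-law: D(4) = r_corr · 4^0.667
  D(4) = 0.7737 × 4^0.667 = 0.7737 × 2.521 = 1.95 μm

D(4) = 1.95 μm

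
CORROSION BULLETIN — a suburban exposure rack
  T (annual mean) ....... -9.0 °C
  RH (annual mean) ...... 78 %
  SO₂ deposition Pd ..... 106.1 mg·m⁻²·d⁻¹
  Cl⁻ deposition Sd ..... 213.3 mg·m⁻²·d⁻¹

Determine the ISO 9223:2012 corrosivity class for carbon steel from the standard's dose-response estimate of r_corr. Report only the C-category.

carbon steel: temperature factor f = +0.150·(-19.0) = -2.8500
  sulphur-dioxide contribution → 5.509 μm/a
  chloride contribution → 25.95 μm/a
  total first-year rate 31.46 μm/a
31.5 μm/a falls in (25, 50] for carbon steel → category C3

C3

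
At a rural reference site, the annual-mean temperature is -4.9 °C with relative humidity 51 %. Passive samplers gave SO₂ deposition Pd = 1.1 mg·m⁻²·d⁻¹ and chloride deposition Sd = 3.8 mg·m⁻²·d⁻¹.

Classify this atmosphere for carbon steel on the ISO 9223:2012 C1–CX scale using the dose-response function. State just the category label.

carbon steel: T≤10 °C ⇒ hinge +0.150·(-4.9−10) = -2.2350
  SO₂ term: 1.77·1.1^0.52·exp(0.02·51-2.2350) = 0.5519
  Sd branch = 0.102·Sd^0.62·e^(0.033·RH+0.04·T) = 1.032 μm/a
  sum: 0.5519 + 1.032 → r_corr = 1.584 μm/a
1.58 μm/a falls in (1.3, 25] for carbon steel → category C2

C2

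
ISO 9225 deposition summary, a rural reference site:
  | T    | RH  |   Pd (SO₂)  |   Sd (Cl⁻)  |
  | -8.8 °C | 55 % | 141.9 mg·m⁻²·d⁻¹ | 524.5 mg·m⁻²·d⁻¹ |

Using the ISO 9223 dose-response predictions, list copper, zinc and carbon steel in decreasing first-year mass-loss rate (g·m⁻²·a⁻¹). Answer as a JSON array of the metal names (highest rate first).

["carbon steel", "zinc", "copper"]

copper: temperature factor f = +0.126·(-18.8) = -2.3688
  Pd branch = 0.0053·Pd^0.26·e^(0.059·RH+f) = 0.04617 μm/a
  Sd branch = 0.01025·Sd^0.27·e^(0.036·RH+0.049·T) = 0.2616 μm/a
  sum: 0.04617 + 0.2616 → r_corr = 0.3078 μm/a
  mass loss = 0.3078 μm/a × 8.96 g/cm³ = 2.758 g·m⁻²·a⁻¹
zinc: f(T) = +0.038·(T−10) [T≤10 °C] = -0.7144
  Pd branch = 0.0129·Pd^0.44·e^(0.046·RH+f) = 0.7014 μm/a
  Cl⁻ term: 0.0175·524.5^0.57·exp(0.008·55+0.085·-8.8) = 0.4566
  sum: 0.7014 + 0.4566 → r_corr = 1.158 μm/a
  mass loss = 1.158 μm/a × 7.14 g/cm³ = 8.268 g·m⁻²·a⁻¹
carbon steel: T≤10 °C ⇒ hinge +0.150·(-8.8−10) = -2.8200
  SO₂ term: 1.77·141.9^0.52·exp(0.02·55-2.8200) = 4.169
  Sd branch = 0.102·Sd^0.62·e^(0.033·RH+0.04·T) = 21.39 μm/a
  r_corr = 4.169 + 21.39 = 25.56 μm/a
  mass loss = 25.56 μm/a × 7.85 g/cm³ = 200.6 g·m⁻²·a⁻¹
Ordering by g·m⁻²·a⁻¹: carbon steel (201) > zinc (8.27) > copper (2.76)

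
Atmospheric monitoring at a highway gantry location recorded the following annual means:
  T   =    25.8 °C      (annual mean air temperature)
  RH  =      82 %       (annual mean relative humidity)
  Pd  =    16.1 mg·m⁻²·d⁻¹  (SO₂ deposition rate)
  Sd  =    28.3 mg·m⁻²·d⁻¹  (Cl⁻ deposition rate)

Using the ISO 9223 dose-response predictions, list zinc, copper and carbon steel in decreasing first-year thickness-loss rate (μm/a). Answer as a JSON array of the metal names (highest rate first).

["carbon steel", "zinc", "copper"]

zinc: f(T) = -0.071·(T−10) [T>10 °C] = -1.1218
  sulphur-dioxide contribution → 0.6202 μm/a
  chloride contribution → 2.032 μm/a
  total first-year rate 2.652 μm/a
copper: temperature factor f = -0.080·(15.8) = -1.2640
  sulphur-dioxide contribution → 0.3892 μm/a
  chloride contribution → 1.713 μm/a
  total first-year rate 2.102 μm/a
carbon steel: f(T) = -0.054·(T−10) [T>10 °C] = -0.8532
  sulphur-dioxide contribution → 16.49 μm/a
  chloride contribution → 34.05 μm/a
  ⇒ r_corr(carbon steel) = 50.54 μm/a
Ordering by μm/a: carbon steel (50.5) > zinc (2.65) > copper (2.1)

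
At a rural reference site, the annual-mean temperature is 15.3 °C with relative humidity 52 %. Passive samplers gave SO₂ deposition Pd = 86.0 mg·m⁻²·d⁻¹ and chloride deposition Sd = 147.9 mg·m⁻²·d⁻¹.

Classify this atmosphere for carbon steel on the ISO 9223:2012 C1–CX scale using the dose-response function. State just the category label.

carbon steel: f(T) = -0.054·(T−10) [T>10 °C] = -0.2862
  SO₂ term: 1.77·86.0^0.52·exp(0.02·52-0.2862) = 38.13
  Cl⁻ term: 0.102·147.9^0.62·exp(0.033·52+0.04·15.3) = 23.17
  sum: 38.13 + 23.17 → r_corr = 61.31 μm/a
Category bounds: 50…80 μm/a bracket r_corr ⇒ C4

C4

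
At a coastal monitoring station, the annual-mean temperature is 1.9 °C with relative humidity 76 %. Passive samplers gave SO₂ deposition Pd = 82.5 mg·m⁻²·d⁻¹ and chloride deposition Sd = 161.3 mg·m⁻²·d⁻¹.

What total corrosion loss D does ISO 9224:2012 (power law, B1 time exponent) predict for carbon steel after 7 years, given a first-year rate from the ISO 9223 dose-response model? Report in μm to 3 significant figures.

D(7) = 153 μm

carbon steel: f(T) = +0.150·(T−10) [T≤10 °C] = -1.2150
  Pd branch = 1.77·Pd^0.52·e^(0.02·RH+f) = 23.82 μm/a
  Cl⁻ term: 0.102·161.3^0.62·exp(0.033·76+0.04·1.9) = 31.59
  sum: 23.82 + 31.59 → r_corr = 55.41 μm/a
ISO 9224: D(t) = r_corr · t^b with b = 0.523 (carbon steel, B1)
  D(7) = 55.41 × 7^0.523 = 55.41 × 2.767 = 153.3 μm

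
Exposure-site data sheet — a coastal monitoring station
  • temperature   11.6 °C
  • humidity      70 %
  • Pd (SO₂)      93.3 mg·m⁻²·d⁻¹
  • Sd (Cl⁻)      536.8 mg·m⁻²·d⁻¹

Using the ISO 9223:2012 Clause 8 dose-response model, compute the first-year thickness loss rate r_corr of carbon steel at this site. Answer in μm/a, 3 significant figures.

carbon steel: f(T) = -0.054·(T−10) [T>10 °C] = -0.0864
  sulphur-dioxide contribution → 69.63 μm/a
  chloride contribution → 80.5 μm/a
  total first-year rate 150.1 μm/a

r_corr = 150 μm/a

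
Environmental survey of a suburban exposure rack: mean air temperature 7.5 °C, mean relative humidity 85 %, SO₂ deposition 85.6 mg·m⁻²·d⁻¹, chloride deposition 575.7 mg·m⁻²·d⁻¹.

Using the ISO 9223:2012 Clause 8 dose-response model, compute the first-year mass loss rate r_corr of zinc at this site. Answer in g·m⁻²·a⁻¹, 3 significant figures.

r_corr = 47.1 g·m⁻²·a⁻¹

zinc: temperature factor f = +0.038·(-2.5) = -0.0950
  sulphur-dioxide contribution → 4.147 μm/a
  chloride contribution → 2.446 μm/a
  total first-year rate 6.593 μm/a
Convert to mass loss: 6.593 μm/a × 7.14 g/cm³ = 47.08 g·m⁻²·a⁻¹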